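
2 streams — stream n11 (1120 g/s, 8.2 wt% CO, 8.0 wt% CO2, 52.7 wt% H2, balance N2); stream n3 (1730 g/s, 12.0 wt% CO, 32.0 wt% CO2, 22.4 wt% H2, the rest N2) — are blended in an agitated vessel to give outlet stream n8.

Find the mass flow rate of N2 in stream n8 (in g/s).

929.6 g/s

N2 out = N2 in = 1120×0.311 + 1730×0.336 = 929.6 g/s.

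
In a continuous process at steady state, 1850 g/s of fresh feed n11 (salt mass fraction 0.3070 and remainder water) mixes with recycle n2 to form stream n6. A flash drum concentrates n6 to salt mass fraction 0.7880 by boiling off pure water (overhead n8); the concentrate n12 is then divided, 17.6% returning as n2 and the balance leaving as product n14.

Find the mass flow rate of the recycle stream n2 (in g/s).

Overall salt balance (none leaves overhead): salt in fresh feed = salt in product, i.e. 1850×0.307 = (1−0.176)·n12·0.788.
n12 = 567.95/(0.788×0.824) = 874.7 g/s.
Recycle n2 = 0.176×874.7 = 153.95 g/s.

153.9 g/s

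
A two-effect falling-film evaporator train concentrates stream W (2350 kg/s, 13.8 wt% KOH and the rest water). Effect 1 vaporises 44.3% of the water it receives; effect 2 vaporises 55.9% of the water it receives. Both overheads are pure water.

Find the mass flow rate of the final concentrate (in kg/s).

water in feed = 2350×0.862 = 2025.7 kg/s.
After stage 1: water left = (1−0.443)×2025.7 = 1128.3; stream total = 1452.6 kg/s.
After stage 2: water left = (1−0.559)×1128.3 = 497.59; final concentrate = 821.89 kg/s.

821.9 kg/s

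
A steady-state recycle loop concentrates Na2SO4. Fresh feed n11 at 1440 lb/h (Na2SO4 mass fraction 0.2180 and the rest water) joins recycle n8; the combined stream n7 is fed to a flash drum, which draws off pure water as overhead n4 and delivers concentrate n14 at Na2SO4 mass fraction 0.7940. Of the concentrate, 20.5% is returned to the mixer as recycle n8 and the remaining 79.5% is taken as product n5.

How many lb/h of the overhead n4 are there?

1045 lb/h

Overall Na2SO4 balance (none leaves overhead): Na2SO4 in fresh feed = Na2SO4 in product, i.e. 1440×0.218 = (1−0.205)·n14·0.794.
n14 = 313.92/(0.794×0.795) = 497.31 lb/h.
Recycle n8 = 0.205×497.31 = 101.95 lb/h.
Combined feed n7 = 1440 + 101.95 = 1541.9 lb/h.
Overhead n4 = n7 − n14 = 1541.9 − 497.31 = 1044.6 lb/h.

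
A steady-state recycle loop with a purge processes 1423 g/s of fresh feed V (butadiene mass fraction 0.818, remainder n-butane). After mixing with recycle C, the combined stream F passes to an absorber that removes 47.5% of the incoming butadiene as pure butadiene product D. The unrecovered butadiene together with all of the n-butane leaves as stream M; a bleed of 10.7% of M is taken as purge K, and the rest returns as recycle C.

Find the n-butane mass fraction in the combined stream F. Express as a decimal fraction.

n-butane enters only via V and leaves only via the purge: 1423×0.182 = 0.107×(n-butane in M), and the absorber passes all n-butane, so n-butane in F = n-butane in M = 2420.4 g/s.
butadiene in F: m_A = 1423×0.818 + (1−0.107)·(1−0.475)·m_A, so m_A = 1164/0.5312 = 2191.4 g/s.
F = 2191.4 + 2420.4 = 4611.8 g/s.
n-butane fraction in F = 2420.4/4611.8 = 0.525.

0.525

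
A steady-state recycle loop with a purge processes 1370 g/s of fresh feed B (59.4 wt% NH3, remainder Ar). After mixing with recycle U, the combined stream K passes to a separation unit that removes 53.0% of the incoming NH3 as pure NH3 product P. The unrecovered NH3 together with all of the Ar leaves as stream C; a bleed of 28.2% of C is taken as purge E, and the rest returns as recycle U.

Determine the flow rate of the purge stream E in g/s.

719 g/s

Ar enters only via B and leaves only via the purge: 1370×0.406 = 0.282×(Ar in C), and the separation unit passes all Ar, so Ar in K = Ar in C = 1972.4 g/s.
NH3 in K: m_A = 1370×0.594 + (1−0.282)·(1−0.530)·m_A, so m_A = 813.78/0.6625 = 1228.3 g/s.
C = (1−0.530)×1228.3 + 1972.4 = 2549.7 g/s.
Purge E = 0.282×2549.7 = 719.02 g/s.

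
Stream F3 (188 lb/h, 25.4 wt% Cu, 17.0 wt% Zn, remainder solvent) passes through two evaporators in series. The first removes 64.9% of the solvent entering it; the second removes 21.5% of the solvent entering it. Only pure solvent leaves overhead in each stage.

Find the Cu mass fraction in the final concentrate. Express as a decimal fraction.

solvent in feed = 188×0.576 = 108.29 lb/h.
After stage 1: solvent left = (1−0.649)×108.29 = 38.009; stream total = 117.72 lb/h.
After stage 2: solvent left = (1−0.215)×38.009 = 29.837; final concentrate = 109.55 lb/h.
Cu fraction = 47.752/109.55 = 0.436.

0.436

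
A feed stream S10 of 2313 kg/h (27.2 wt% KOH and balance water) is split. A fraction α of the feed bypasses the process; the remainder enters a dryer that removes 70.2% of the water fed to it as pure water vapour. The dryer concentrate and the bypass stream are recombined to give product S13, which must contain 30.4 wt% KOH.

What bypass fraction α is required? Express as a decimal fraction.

0.794

All 2313×0.272 = 629.14 kg/h of KOH reaches S13, so S13 = 629.14/0.304 = 2069.5 kg/h and vapour = 243.47 kg/h.
The evaporator receives (1−α)·2313 of feed at 0.728 water and removes 0.702 of that water:
0.702×0.728×(1−α)×2313 = 243.47
(1−α) = 243.47/1182.1 = 0.2060;  α = 0.7940.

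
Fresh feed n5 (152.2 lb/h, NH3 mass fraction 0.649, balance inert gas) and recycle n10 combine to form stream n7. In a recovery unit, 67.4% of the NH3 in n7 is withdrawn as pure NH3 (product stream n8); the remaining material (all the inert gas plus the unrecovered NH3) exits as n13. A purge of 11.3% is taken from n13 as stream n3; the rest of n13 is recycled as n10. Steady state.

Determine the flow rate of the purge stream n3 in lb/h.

inert gas enters only via n5 and leaves only via the purge: 152.2×0.351 = 0.113×(inert gas in n13), and the recovery unit passes all inert gas, so inert gas in n7 = inert gas in n13 = 472.76 lb/h.
NH3 in n7: m_A = 152.2×0.649 + (1−0.113)·(1−0.674)·m_A, so m_A = 98.778/0.7108 = 138.96 lb/h.
n13 = (1−0.674)×138.96 + 472.76 = 518.06 lb/h.
Purge n3 = 0.113×518.06 = 58.541 lb/h.

58.54 lb/h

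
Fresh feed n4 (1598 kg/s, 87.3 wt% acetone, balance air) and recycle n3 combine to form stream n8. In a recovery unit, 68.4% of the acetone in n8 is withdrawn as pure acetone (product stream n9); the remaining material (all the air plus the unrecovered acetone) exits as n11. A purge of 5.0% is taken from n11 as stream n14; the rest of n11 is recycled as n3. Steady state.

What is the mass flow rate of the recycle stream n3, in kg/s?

4454 kg/s

air enters only via n4 and leaves only via the purge: 1598×0.127 = 0.050×(air in n11), and the recovery unit passes all air, so air in n8 = air in n11 = 4058.9 kg/s.
acetone in n8: m_A = 1598×0.873 + (1−0.050)·(1−0.684)·m_A, so m_A = 1395.1/0.6998 = 1993.5 kg/s.
n11 = (1−0.684)×1993.5 + 4058.9 = 4688.9 kg/s.
Recycle n3 = (1−0.050)×4688.9 = 4454.4 kg/s.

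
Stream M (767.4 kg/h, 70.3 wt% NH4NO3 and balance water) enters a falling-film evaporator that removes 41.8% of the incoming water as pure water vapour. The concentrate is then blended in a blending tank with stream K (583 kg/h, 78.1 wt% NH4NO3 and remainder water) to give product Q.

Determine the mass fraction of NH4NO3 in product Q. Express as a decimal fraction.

Vapour removed = 0.418×0.297×767.4 = 95.27 kg/h; concentrate = 672.13 kg/h.
NH4NO3 reaching the mixer = 539.48 (from concentrate) + 583×0.781 = 994.81 kg/h.
Product flow = 672.13 + 583 = 1255.1 kg/h; NH4NO3 fraction = 0.793.

0.793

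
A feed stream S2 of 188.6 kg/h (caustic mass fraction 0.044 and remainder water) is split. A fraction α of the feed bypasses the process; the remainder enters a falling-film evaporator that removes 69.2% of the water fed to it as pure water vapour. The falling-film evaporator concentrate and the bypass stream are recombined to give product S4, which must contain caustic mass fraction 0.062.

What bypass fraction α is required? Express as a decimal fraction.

0.561

All 188.6×0.044 = 8.2984 kg/h of caustic reaches S4, so S4 = 8.2984/0.062 = 133.85 kg/h and vapour = 54.755 kg/h.
The evaporator receives (1−α)·188.6 of feed at 0.956 water and removes 0.692 of that water:
0.692×0.956×(1−α)×188.6 = 54.755
(1−α) = 54.755/124.77 = 0.4389;  α = 0.5611.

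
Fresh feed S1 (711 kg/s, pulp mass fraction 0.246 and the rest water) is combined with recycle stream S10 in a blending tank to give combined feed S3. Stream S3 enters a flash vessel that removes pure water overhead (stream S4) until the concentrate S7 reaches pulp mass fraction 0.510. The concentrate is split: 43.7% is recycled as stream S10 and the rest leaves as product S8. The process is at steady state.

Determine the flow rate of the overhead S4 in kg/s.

368 kg/s

Overall pulp balance (none leaves overhead): pulp in fresh feed = pulp in product, i.e. 711×0.246 = (1−0.437)·S7·0.510.
S7 = 174.91/(0.510×0.563) = 609.15 kg/s.
Recycle S10 = 0.437×609.15 = 266.2 kg/s.
Combined feed S3 = 711 + 266.2 = 977.2 kg/s.
Overhead S4 = S3 − S7 = 977.2 − 609.15 = 368.05 kg/s.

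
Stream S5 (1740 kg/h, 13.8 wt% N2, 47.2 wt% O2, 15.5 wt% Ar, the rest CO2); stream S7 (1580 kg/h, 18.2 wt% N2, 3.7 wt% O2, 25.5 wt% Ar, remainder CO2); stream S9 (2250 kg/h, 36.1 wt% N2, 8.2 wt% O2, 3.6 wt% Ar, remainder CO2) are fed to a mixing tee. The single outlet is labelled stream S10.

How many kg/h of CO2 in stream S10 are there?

2412 kg/h

CO2 out = CO2 in = 1740×0.235 + 1580×0.526 + 2250×0.521 = 2412.2 kg/h.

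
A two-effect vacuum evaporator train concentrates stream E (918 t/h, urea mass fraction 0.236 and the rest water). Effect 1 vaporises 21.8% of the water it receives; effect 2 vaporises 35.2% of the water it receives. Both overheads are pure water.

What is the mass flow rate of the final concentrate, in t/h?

572 t/h

water in feed = 918×0.764 = 701.35 t/h.
After stage 1: water left = (1−0.218)×701.35 = 548.46; stream total = 765.11 t/h.
After stage 2: water left = (1−0.352)×548.46 = 355.4; final concentrate = 572.05 t/h.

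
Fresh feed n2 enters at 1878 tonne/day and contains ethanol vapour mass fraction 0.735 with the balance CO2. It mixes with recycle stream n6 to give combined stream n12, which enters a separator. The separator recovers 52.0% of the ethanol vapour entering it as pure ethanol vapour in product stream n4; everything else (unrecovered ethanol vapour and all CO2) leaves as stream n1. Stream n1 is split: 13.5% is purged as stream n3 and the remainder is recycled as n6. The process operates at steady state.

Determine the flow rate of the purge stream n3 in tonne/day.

650.6 tonne/day

CO2 enters only via n2 and leaves only via the purge: 1878×0.265 = 0.135×(CO2 in n1), and the separator passes all CO2, so CO2 in n12 = CO2 in n1 = 3686.4 tonne/day.
ethanol vapour in n12: m_A = 1878×0.735 + (1−0.135)·(1−0.520)·m_A, so m_A = 1380.3/0.5848 = 2360.3 tonne/day.
n1 = (1−0.520)×2360.3 + 3686.4 = 4819.4 tonne/day.
Purge n3 = 0.135×4819.4 = 650.62 tonne/day.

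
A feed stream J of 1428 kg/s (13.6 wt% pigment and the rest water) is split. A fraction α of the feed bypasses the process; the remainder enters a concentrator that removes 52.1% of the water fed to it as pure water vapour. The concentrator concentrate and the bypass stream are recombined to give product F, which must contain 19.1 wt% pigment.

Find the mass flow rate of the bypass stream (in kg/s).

All 1428×0.136 = 194.21 kg/s of pigment reaches F, so F = 194.21/0.191 = 1016.8 kg/s and vapour = 411.2 kg/s.
The evaporator receives (1−α)·1428 of feed at 0.864 water and removes 0.521 of that water:
0.521×0.864×(1−α)×1428 = 411.2
(1−α) = 411.2/642.81 = 0.6397;  α = 0.3603.
Bypass flow = 0.3603×1428 = 514.51 kg/s.

514.5 kg/s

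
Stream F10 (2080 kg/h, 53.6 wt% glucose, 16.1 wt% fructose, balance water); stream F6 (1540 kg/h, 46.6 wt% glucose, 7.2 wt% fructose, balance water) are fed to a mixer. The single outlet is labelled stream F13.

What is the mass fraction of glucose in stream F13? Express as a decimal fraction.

0.5062

Total flow out = 2080 + 1540 = 3620 kg/h.
glucose in = 2080×0.536 + 1540×0.466 = 1832.5 kg/h.
glucose mass fraction in F13 = 1832.5/3620 = 0.5062.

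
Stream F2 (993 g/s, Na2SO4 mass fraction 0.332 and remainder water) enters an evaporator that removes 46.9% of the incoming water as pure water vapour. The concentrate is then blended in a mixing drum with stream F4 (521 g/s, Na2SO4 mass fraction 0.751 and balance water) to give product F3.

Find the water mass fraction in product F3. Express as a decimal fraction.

Vapour removed = 0.469×0.668×993 = 311.1 g/s; concentrate = 681.9 g/s.
water reaching the mixer = 352.23 (from concentrate) + 521×0.249 = 481.95 g/s.
Product flow = 681.9 + 521 = 1202.9 g/s; water fraction = 0.401.

0.401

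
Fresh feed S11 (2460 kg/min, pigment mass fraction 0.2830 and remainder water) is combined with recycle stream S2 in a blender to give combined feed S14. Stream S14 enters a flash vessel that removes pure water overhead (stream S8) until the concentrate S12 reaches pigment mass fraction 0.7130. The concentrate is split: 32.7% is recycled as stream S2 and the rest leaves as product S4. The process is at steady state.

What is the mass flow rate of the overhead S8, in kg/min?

Overall pigment balance (none leaves overhead): pigment in fresh feed = pigment in product, i.e. 2460×0.283 = (1−0.327)·S12·0.713.
S12 = 696.18/(0.713×0.673) = 1450.8 kg/min.
Recycle S2 = 0.327×1450.8 = 474.42 kg/min.
Combined feed S14 = 2460 + 474.42 = 2934.4 kg/min.
Overhead S8 = S14 − S12 = 2934.4 − 1450.8 = 1483.6 kg/min.

1484 kg/min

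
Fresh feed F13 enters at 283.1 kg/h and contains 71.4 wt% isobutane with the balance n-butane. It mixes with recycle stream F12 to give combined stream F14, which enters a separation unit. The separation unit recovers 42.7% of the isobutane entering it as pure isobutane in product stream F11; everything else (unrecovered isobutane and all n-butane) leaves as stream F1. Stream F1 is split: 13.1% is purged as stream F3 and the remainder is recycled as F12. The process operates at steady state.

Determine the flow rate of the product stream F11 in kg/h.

isobutane in F14: m_A = 283.1×0.714 + (1−0.131)·(1−0.427)·m_A, so m_A = 202.13/0.5021 = 402.61 kg/h.
Product F11 = 0.427×402.61 = 171.91 kg/h.

171.9 kg/h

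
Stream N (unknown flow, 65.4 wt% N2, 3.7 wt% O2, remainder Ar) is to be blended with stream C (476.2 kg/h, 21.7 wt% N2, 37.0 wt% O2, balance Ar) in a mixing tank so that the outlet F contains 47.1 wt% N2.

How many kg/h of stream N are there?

661 kg/h

Let N be the unknown flow. Total out = 476.2 + N.
N2 balance: 103.34 + 0.654·N = 0.471·(476.2 + N)
(0.654 − 0.471)·N = 0.471×476.2 − 103.34 = 120.95
N = 120.95 / 0.183 = 660.96 kg/h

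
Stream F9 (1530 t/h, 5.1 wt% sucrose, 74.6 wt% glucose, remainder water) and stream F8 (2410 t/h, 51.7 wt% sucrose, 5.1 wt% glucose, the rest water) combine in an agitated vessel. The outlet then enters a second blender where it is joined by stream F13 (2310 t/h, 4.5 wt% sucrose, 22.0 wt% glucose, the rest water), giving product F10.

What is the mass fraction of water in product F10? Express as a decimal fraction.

0.488

Overall, product flow = 6250 t/h.
water in = 1530×0.203 + 2410×0.432 + 2310×0.735 = 3049.6 t/h.
water fraction in F10 = 0.488.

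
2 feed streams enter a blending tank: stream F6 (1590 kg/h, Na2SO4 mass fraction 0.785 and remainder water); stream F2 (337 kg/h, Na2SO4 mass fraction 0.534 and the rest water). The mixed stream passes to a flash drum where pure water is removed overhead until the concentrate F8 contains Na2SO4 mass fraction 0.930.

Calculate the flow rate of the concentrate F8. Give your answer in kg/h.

1536 kg/h

Na2SO4 entering = 1590×0.785 + 337×0.534 = 1428.1 kg/h.
All Na2SO4 reports to F8, so F8 = 1428.1/0.930 = 1535.6 kg/h.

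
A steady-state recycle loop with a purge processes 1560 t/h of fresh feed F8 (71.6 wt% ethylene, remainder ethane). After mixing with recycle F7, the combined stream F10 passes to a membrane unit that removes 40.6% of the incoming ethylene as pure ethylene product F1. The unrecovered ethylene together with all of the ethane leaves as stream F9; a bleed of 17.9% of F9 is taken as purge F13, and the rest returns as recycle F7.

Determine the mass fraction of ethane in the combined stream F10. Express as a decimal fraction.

ethane enters only via F8 and leaves only via the purge: 1560×0.284 = 0.179×(ethane in F9), and the membrane unit passes all ethane, so ethane in F10 = ethane in F9 = 2475.1 t/h.
ethylene in F10: m_A = 1560×0.716 + (1−0.179)·(1−0.406)·m_A, so m_A = 1117/0.5123 = 2180.2 t/h.
F10 = 2180.2 + 2475.1 = 4655.3 t/h.
ethane fraction in F10 = 2475.1/4655.3 = 0.532.

0.532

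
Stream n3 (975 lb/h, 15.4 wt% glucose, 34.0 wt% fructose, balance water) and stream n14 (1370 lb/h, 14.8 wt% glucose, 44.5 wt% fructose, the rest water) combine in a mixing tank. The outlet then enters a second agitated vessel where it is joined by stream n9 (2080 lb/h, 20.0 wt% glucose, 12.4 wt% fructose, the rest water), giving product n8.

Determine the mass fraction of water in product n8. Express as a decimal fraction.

0.555

Overall, product flow = 4425 lb/h.
water in = 975×0.506 + 1370×0.407 + 2080×0.676 = 2457 lb/h.
water fraction in n8 = 0.555.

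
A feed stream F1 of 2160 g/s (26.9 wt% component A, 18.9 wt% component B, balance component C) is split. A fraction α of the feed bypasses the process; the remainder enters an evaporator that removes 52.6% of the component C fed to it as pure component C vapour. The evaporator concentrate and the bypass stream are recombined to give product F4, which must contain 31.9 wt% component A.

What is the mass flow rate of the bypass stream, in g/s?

972.5 g/s

All 2160×0.269 = 581.04 g/s of component A reaches F4, so F4 = 581.04/0.319 = 1821.4 g/s and vapour = 338.56 g/s.
The evaporator receives (1−α)·2160 of feed at 0.542 component C and removes 0.526 of that component C:
0.526×0.542×(1−α)×2160 = 338.56
(1−α) = 338.56/615.8 = 0.5498;  α = 0.4502.
Bypass flow = 0.4502×2160 = 972.46 g/s.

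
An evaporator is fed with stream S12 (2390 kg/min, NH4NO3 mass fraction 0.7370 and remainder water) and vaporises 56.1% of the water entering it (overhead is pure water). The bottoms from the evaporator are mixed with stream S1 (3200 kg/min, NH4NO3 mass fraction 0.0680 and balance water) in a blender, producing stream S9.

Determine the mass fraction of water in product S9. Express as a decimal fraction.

Vapour removed = 0.561×0.263×2390 = 352.63 kg/min; concentrate = 2037.4 kg/min.
water reaching the mixer = 275.94 (from concentrate) + 3200×0.932 = 3258.3 kg/min.
Product flow = 2037.4 + 3200 = 5237.4 kg/min; water fraction = 0.6221.

0.6221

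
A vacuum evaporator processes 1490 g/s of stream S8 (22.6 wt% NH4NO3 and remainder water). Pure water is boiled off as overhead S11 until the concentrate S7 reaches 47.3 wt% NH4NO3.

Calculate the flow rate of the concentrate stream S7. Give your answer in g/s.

NH4NO3 is conserved: 1490×0.226 = 336.74 g/s all reports to the concentrate.
Concentrate = 336.74/(target fraction) = 711.92 g/s.

711.9 g/s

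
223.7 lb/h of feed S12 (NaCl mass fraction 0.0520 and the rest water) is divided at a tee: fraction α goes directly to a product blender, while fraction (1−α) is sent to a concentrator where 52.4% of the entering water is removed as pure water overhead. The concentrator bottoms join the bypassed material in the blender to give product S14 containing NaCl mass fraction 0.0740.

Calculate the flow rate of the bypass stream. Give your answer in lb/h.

All 223.7×0.052 = 11.632 lb/h of NaCl reaches S14, so S14 = 11.632/0.074 = 157.19 lb/h and vapour = 66.505 lb/h.
The evaporator receives (1−α)·223.7 of feed at 0.948 water and removes 0.524 of that water:
0.524×0.948×(1−α)×223.7 = 66.505
(1−α) = 66.505/111.12 = 0.5985;  α = 0.4015.
Bypass flow = 0.4015×223.7 = 89.82 lb/h.

89.82 lb/h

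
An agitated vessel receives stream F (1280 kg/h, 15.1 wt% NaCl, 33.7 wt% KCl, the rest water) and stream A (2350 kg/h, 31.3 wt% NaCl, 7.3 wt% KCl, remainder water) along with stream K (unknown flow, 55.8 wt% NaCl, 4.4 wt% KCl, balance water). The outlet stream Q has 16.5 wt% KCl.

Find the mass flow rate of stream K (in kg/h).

32.73 kg/h

Let K be the unknown flow. Total out = 3630 + K.
KCl balance: 602.91 + 0.044·K = 0.165·(3630 + K)
(0.044 − 0.165)·K = 0.165×3630 − 602.91 = -3.96
K = -3.96 / -0.121 = 32.727 kg/h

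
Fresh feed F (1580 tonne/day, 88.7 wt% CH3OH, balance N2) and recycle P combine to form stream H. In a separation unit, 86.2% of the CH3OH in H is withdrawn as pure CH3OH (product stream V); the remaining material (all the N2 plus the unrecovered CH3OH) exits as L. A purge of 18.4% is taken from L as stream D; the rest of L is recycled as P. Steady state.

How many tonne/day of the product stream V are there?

CH3OH in H: m_A = 1580×0.887 + (1−0.184)·(1−0.862)·m_A, so m_A = 1401.5/0.8874 = 1579.3 tonne/day.
Product V = 0.862×1579.3 = 1361.4 tonne/day.

1361 tonne/day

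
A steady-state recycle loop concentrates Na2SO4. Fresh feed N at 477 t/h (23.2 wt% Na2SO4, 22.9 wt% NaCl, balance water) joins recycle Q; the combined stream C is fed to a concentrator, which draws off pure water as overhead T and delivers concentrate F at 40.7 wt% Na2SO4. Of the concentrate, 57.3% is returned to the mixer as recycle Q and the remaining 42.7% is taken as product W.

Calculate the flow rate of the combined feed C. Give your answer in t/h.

841.9 t/h

Overall Na2SO4 balance (none leaves overhead): Na2SO4 in fresh feed = Na2SO4 in product, i.e. 477×0.232 = (1−0.573)·F·0.407.
F = 110.66/(0.407×0.427) = 636.77 t/h.
Recycle Q = 0.573×636.77 = 364.87 t/h.
Combined feed C = 477 + 364.87 = 841.87 t/h.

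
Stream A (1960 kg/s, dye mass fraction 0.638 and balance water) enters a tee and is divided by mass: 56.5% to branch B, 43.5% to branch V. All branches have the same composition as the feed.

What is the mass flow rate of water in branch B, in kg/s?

400.9 kg/s

Branch B total = 0.565×1960 = 1107.4 kg/s.
water in B = 0.362×1107.4 = 400.88 kg/s.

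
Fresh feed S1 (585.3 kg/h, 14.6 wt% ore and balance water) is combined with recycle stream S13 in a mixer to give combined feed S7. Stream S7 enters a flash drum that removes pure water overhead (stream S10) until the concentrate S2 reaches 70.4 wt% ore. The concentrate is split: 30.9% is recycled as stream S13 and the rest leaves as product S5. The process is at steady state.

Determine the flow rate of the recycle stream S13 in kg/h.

54.28 kg/h

Overall ore balance (none leaves overhead): ore in fresh feed = ore in product, i.e. 585.3×0.146 = (1−0.309)·S2·0.704.
S2 = 85.454/(0.704×0.691) = 175.66 kg/h.
Recycle S13 = 0.309×175.66 = 54.28 kg/h.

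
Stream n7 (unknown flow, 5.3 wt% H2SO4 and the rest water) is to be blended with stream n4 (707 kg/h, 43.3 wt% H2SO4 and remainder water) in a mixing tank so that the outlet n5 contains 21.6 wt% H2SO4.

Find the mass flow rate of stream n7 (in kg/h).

Let n7 be the unknown flow. Total out = 707 + n7.
H2SO4 balance: 306.13 + 0.053·n7 = 0.216·(707 + n7)
(0.053 − 0.216)·n7 = 0.216×707 − 306.13 = -153.42
n7 = -153.42 / -0.163 = 941.22 kg/h

941.2 kg/h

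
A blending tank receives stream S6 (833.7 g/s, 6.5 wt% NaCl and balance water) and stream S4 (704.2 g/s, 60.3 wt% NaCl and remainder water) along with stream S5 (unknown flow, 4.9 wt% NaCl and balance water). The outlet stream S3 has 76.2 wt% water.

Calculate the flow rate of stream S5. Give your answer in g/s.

Let S5 be the unknown flow. Total out = 1537.9 + S5.
water balance: 1059.1 + 0.951·S5 = 0.762·(1537.9 + S5)
(0.951 − 0.762)·S5 = 0.762×1537.9 − 1059.1 = 112.8
S5 = 112.8 / 0.189 = 596.84 g/s

596.8 g/s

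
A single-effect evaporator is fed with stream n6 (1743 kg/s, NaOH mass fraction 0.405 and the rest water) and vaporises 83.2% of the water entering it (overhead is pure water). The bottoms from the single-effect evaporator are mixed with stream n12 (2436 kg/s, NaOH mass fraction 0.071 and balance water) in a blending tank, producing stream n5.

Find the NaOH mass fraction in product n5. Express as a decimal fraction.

Vapour removed = 0.832×0.595×1743 = 862.85 kg/s; concentrate = 880.15 kg/s.
NaOH reaching the mixer = 705.92 (from concentrate) + 2436×0.071 = 878.87 kg/s.
Product flow = 880.15 + 2436 = 3316.1 kg/s; NaOH fraction = 0.265.

0.265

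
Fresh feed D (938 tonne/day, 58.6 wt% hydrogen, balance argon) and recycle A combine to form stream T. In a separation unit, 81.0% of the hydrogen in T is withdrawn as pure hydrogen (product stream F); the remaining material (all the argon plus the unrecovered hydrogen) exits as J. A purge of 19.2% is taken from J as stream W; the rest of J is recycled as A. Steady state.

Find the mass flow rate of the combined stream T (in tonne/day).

2672 tonne/day

argon enters only via D and leaves only via the purge: 938×0.414 = 0.192×(argon in J), and the separation unit passes all argon, so argon in T = argon in J = 2022.6 tonne/day.
hydrogen in T: m_A = 938×0.586 + (1−0.192)·(1−0.810)·m_A, so m_A = 549.67/0.8465 = 649.36 tonne/day.
T = 649.36 + 2022.6 = 2671.9 tonne/day.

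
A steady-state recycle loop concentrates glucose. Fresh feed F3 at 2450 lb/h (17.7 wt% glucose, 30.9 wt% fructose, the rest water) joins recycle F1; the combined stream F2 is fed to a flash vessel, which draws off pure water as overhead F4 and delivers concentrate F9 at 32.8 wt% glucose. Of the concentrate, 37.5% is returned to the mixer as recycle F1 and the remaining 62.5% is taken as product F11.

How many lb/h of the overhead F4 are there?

Overall glucose balance (none leaves overhead): glucose in fresh feed = glucose in product, i.e. 2450×0.177 = (1−0.375)·F9·0.328.
F9 = 433.65/(0.328×0.625) = 2115.4 lb/h.
Recycle F1 = 0.375×2115.4 = 793.26 lb/h.
Combined feed F2 = 2450 + 793.26 = 3243.3 lb/h.
Overhead F4 = F2 − F9 = 3243.3 − 2115.4 = 1127.9 lb/h.

1128 lb/h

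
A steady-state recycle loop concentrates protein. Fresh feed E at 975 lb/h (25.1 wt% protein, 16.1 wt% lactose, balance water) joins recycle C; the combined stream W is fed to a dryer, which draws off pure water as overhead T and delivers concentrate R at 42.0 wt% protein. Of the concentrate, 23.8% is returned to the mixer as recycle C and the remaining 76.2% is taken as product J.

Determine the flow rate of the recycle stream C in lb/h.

Overall protein balance (none leaves overhead): protein in fresh feed = protein in product, i.e. 975×0.251 = (1−0.238)·R·0.420.
R = 244.72/(0.420×0.762) = 764.67 lb/h.
Recycle C = 0.238×764.67 = 181.99 lb/h.

182 lb/h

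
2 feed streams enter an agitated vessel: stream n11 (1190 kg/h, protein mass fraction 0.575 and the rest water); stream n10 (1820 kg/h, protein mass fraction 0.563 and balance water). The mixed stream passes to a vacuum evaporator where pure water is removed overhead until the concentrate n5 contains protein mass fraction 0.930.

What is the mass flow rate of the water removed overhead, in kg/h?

protein entering = 1190×0.575 + 1820×0.563 = 1708.9 kg/h.
All protein reports to n5, so n5 = 1708.9/0.930 = 1837.5 kg/h.
Total feed = 3010 kg/h; overhead = 3010 − 1837.5 = 1172.5 kg/h.

1172 kg/h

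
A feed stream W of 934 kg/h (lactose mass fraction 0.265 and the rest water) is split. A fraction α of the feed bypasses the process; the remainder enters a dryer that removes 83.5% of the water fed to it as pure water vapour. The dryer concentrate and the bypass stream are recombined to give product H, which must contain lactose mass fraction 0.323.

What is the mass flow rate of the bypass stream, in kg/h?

All 934×0.265 = 247.51 kg/h of lactose reaches H, so H = 247.51/0.323 = 766.28 kg/h and vapour = 167.72 kg/h.
The evaporator receives (1−α)·934 of feed at 0.735 water and removes 0.835 of that water:
0.835×0.735×(1−α)×934 = 167.72
(1−α) = 167.72/573.22 = 0.2926;  α = 0.7074.
Bypass flow = 0.7074×934 = 660.73 kg/h.

660.7 kg/h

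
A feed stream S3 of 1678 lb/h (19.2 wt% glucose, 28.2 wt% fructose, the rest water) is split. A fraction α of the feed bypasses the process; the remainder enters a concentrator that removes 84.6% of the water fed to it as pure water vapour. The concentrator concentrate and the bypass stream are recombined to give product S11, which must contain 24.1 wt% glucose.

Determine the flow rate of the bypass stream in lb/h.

911.3 lb/h

All 1678×0.192 = 322.18 lb/h of glucose reaches S11, so S11 = 322.18/0.241 = 1336.8 lb/h and vapour = 341.17 lb/h.
The evaporator receives (1−α)·1678 of feed at 0.526 water and removes 0.846 of that water:
0.846×0.526×(1−α)×1678 = 341.17
(1−α) = 341.17/746.7 = 0.4569;  α = 0.5431.
Bypass flow = 0.5431×1678 = 911.32 lb/h.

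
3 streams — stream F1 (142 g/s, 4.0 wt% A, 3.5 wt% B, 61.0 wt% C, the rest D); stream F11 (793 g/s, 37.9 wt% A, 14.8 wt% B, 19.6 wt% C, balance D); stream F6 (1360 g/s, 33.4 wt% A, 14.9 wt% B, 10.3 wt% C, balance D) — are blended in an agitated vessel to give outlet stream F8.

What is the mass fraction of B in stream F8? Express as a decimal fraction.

0.142

Total flow out = 142 + 793 + 1360 = 2295 g/s.
B in = 142×0.035 + 793×0.148 + 1360×0.149 = 324.97 g/s.
B mass fraction in F8 = 324.97/2295 = 0.142.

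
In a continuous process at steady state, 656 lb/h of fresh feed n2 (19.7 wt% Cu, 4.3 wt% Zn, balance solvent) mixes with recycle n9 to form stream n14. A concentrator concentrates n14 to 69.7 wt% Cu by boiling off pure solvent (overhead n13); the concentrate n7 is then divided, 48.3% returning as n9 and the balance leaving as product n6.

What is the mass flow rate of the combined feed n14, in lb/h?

829.2 lb/h

Overall Cu balance (none leaves overhead): Cu in fresh feed = Cu in product, i.e. 656×0.197 = (1−0.483)·n7·0.697.
n7 = 129.23/(0.697×0.517) = 358.63 lb/h.
Recycle n9 = 0.483×358.63 = 173.22 lb/h.
Combined feed n14 = 656 + 173.22 = 829.22 lb/h.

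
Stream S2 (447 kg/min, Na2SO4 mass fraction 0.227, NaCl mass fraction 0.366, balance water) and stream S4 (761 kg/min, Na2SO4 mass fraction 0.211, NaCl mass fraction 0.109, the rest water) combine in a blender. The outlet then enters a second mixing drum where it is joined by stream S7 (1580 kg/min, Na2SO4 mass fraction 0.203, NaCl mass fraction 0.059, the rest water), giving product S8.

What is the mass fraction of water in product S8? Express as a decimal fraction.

0.669

Overall, product flow = 2788 kg/min.
water in = 447×0.407 + 761×0.680 + 1580×0.738 = 1865.4 kg/min.
water fraction in S8 = 0.669.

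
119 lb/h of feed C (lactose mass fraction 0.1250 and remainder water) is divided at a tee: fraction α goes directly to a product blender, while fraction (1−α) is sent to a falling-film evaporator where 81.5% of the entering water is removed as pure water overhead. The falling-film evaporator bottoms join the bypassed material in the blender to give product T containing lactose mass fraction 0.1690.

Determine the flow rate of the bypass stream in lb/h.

All 119×0.125 = 14.875 lb/h of lactose reaches T, so T = 14.875/0.169 = 88.018 lb/h and vapour = 30.982 lb/h.
The evaporator receives (1−α)·119 of feed at 0.875 water and removes 0.815 of that water:
0.815×0.875×(1−α)×119 = 30.982
(1−α) = 30.982/84.862 = 0.3651;  α = 0.6349.
Bypass flow = 0.6349×119 = 75.554 lb/h.

75.55 lb/h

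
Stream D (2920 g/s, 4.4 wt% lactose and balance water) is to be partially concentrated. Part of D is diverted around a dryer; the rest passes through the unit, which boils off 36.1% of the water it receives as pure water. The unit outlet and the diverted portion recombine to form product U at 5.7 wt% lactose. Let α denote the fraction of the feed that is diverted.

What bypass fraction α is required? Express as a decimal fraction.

All 2920×0.044 = 128.48 g/s of lactose reaches U, so U = 128.48/0.057 = 2254 g/s and vapour = 665.96 g/s.
The evaporator receives (1−α)·2920 of feed at 0.956 water and removes 0.361 of that water:
0.361×0.956×(1−α)×2920 = 665.96
(1−α) = 665.96/1007.7 = 0.6609;  α = 0.3391.

0.339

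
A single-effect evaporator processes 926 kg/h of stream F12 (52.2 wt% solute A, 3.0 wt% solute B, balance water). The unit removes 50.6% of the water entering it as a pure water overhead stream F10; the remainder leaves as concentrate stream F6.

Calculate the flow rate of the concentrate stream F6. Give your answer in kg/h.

water entering = 926×0.448 = 414.85 kg/h; overhead removed = 0.506×414.85 = 209.91 kg/h.
Concentrate = 926 − 209.91 = 716.09 kg/h.

716.1 kg/h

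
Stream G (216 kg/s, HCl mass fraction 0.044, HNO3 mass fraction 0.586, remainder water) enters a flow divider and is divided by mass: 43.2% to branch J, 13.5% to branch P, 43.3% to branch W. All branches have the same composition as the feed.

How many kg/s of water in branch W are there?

34.61 kg/s

Branch W total = 0.433×216 = 93.528 kg/s.
water in W = 0.370×93.528 = 34.605 kg/s.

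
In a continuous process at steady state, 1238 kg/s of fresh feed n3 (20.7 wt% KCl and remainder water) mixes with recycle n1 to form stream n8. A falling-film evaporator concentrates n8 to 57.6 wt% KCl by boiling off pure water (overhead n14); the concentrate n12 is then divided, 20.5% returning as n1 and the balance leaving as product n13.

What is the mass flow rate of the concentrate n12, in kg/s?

Overall KCl balance (none leaves overhead): KCl in fresh feed = KCl in product, i.e. 1238×0.207 = (1−0.205)·n12·0.576.
n12 = 256.27/(0.576×0.795) = 559.63 kg/s.

559.6 kg/s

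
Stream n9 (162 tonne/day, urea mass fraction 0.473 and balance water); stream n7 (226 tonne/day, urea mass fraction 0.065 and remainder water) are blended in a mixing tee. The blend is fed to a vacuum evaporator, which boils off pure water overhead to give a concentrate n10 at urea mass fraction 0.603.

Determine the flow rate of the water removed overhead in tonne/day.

236.6 tonne/day

urea entering = 162×0.473 + 226×0.065 = 91.316 tonne/day.
All urea reports to n10, so n10 = 91.316/0.603 = 151.44 tonne/day.
Total feed = 388 tonne/day; overhead = 388 − 151.44 = 236.56 tonne/day.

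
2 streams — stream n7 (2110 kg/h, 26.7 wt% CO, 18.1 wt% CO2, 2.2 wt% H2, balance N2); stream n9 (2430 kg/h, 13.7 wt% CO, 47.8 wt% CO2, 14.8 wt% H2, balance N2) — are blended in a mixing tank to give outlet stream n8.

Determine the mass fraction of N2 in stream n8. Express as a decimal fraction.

Total flow out = 2110 + 2430 = 4540 kg/h.
N2 in = 2110×0.530 + 2430×0.237 = 1694.2 kg/h.
N2 mass fraction in n8 = 1694.2/4540 = 0.373.

0.373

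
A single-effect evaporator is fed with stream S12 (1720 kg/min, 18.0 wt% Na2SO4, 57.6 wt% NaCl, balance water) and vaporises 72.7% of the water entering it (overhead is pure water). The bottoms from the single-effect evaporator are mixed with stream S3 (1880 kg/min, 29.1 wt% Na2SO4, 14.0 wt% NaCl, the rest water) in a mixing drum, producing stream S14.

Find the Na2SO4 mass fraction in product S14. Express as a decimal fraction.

Vapour removed = 0.727×0.244×1720 = 305.11 kg/min; concentrate = 1414.9 kg/min.
Na2SO4 reaching the mixer = 309.6 (from concentrate) + 1880×0.291 = 856.68 kg/min.
Product flow = 1414.9 + 1880 = 3294.9 kg/min; Na2SO4 fraction = 0.260.

0.260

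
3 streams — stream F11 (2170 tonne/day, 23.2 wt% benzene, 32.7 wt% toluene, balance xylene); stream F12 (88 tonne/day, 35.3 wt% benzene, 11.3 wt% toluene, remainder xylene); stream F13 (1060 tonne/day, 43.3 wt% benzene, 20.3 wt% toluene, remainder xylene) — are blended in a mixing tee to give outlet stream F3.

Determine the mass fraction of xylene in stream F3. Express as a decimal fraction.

Total flow out = 2170 + 88 + 1060 = 3318 tonne/day.
xylene in = 2170×0.441 + 88×0.534 + 1060×0.364 = 1389.8 tonne/day.
xylene mass fraction in F3 = 1389.8/3318 = 0.419.

0.419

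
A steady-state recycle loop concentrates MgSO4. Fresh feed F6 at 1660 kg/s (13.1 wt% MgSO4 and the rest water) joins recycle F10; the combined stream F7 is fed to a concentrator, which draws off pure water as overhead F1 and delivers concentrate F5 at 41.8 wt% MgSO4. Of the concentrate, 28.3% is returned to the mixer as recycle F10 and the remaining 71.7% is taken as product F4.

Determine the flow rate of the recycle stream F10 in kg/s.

Overall MgSO4 balance (none leaves overhead): MgSO4 in fresh feed = MgSO4 in product, i.e. 1660×0.131 = (1−0.283)·F5·0.418.
F5 = 217.46/(0.418×0.717) = 725.58 kg/s.
Recycle F10 = 0.283×725.58 = 205.34 kg/s.

205.3 kg/s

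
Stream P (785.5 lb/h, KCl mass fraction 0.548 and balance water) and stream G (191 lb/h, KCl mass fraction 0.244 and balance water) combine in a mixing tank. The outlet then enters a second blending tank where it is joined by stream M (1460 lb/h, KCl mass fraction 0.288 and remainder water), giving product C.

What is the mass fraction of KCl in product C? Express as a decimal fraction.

Overall, product flow = 2436.5 lb/h.
KCl in = 785.5×0.548 + 191×0.244 + 1460×0.288 = 897.54 lb/h.
KCl fraction in C = 0.368.

0.368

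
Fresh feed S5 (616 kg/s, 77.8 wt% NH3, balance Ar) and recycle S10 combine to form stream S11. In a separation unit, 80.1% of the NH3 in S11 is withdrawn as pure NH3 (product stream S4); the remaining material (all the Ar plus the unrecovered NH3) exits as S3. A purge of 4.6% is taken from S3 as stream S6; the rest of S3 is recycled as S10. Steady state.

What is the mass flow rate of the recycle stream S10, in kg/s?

2948 kg/s

Ar enters only via S5 and leaves only via the purge: 616×0.222 = 0.046×(Ar in S3), and the separation unit passes all Ar, so Ar in S11 = Ar in S3 = 2972.9 kg/s.
NH3 in S11: m_A = 616×0.778 + (1−0.046)·(1−0.801)·m_A, so m_A = 479.25/0.8102 = 591.55 kg/s.
S3 = (1−0.801)×591.55 + 2972.9 = 3090.6 kg/s.
Recycle S10 = (1−0.046)×3090.6 = 2948.4 kg/s.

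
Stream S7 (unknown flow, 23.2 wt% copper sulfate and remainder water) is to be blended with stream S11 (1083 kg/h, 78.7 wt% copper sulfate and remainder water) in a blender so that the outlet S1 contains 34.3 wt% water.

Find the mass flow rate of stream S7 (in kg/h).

Let S7 be the unknown flow. Total out = 1083 + S7.
water balance: 230.68 + 0.768·S7 = 0.343·(1083 + S7)
(0.768 − 0.343)·S7 = 0.343×1083 − 230.68 = 140.79
S7 = 140.79 / 0.425 = 331.27 kg/h

331.3 kg/h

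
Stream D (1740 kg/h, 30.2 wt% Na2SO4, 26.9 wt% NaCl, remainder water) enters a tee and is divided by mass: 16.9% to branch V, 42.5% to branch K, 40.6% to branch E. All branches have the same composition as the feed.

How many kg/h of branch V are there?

Branch V flow = 0.169×1740 = 294.06 kg/h.

294.1 kg/h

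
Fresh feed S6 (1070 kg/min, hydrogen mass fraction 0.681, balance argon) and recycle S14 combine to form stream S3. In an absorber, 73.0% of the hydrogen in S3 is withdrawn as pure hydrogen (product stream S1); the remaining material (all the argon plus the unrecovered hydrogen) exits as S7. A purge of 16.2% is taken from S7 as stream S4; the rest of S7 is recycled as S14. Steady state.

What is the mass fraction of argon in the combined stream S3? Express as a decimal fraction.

argon enters only via S6 and leaves only via the purge: 1070×0.319 = 0.162×(argon in S7), and the absorber passes all argon, so argon in S3 = argon in S7 = 2107 kg/min.
hydrogen in S3: m_A = 1070×0.681 + (1−0.162)·(1−0.730)·m_A, so m_A = 728.67/0.7737 = 941.75 kg/min.
S3 = 941.75 + 2107 = 3048.7 kg/min.
argon fraction in S3 = 2107/3048.7 = 0.691.

0.691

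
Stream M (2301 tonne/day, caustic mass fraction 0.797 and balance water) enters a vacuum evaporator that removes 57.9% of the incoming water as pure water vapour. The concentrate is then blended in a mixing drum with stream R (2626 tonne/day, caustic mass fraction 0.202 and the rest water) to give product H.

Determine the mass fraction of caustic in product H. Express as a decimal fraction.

Vapour removed = 0.579×0.203×2301 = 270.45 tonne/day; concentrate = 2030.5 tonne/day.
caustic reaching the mixer = 1833.9 (from concentrate) + 2626×0.202 = 2364.3 tonne/day.
Product flow = 2030.5 + 2626 = 4656.5 tonne/day; caustic fraction = 0.508.

0.508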